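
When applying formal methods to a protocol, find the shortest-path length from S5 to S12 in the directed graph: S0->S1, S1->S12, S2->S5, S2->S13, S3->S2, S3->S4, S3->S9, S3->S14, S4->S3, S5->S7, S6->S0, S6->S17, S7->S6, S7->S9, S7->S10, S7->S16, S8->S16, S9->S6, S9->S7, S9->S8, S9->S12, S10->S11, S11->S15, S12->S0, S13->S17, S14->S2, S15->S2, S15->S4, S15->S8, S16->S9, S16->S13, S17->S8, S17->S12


BFS layer-by-layer from S5:
  dist 0: {S5}
  dist 1: {S7}
  dist 2: {S6, S9, S10, S16}
  dist 3: {S0, S8, S11, S12, S13, S17}
  -> S12 reached at distance 3
Shortest path length = 3

3


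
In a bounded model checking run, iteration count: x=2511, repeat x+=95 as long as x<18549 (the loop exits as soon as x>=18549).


Step 1: x goes from 2511 toward 18549 by 95; the body runs while x<18549, so iterations = ceil((bound-start)/step)
Step 2: Distance=16038
Step 3: ceil(16038/95)=169

169


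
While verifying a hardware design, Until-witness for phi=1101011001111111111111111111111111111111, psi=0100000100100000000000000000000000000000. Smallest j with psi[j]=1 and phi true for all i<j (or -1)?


(phi U psi) at 0: need smallest j with psi[j]=1 and phi[i]=1 for all i in [0,j).
Scan from step 0:
  step 0: phi=1, psi=0 -> continue
  step 1: psi=1 and phi held for [0,1) -> witness found
Witness step = 1

1


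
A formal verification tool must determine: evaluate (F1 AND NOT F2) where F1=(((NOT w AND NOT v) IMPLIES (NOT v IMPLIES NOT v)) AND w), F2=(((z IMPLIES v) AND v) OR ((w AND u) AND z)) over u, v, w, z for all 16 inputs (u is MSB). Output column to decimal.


F1 = (((NOT w AND NOT v) IMPLIES (NOT v IMPLIES NOT v)) AND w)
F2 = (((z IMPLIES v) AND v) OR ((w AND u) AND z))
Counterexample to F1=>F2 is where F1=1 and F2=0.
Evaluate each row (bits = u,v,w,z, MSB first):
  row 0 [0000]: F1=0 F2=0 -> F1&~F2 -> 0
  row 1 [0001]: F1=0 F2=0 -> F1&~F2 -> 0
  row 2 [0010]: F1=1 F2=0 -> F1&~F2 -> 1
  row 3 [0011]: F1=1 F2=0 -> F1&~F2 -> 1
  row 4 [0100]: F1=0 F2=1 -> F1&~F2 -> 0
  row 5 [0101]: F1=0 F2=1 -> F1&~F2 -> 0
  row 6 [0110]: F1=1 F2=1 -> F1&~F2 -> 0
  row 7 [0111]: F1=1 F2=1 -> F1&~F2 -> 0
  row 8 [1000]: F1=0 F2=0 -> F1&~F2 -> 0
  row 9 [1001]: F1=0 F2=0 -> F1&~F2 -> 0
  row 10 [1010]: F1=1 F2=0 -> F1&~F2 -> 1
  row 11 [1011]: F1=1 F2=1 -> F1&~F2 -> 0
  row 12 [1100]: F1=0 F2=1 -> F1&~F2 -> 0
  row 13 [1101]: F1=0 F2=1 -> F1&~F2 -> 0
  row 14 [1110]: F1=1 F2=1 -> F1&~F2 -> 0
  row 15 [1111]: F1=1 F2=1 -> F1&~F2 -> 0
Full result column, 4 rows per line (u,v fixed per line; w,z runs 00..11 left to right):
  rows 0-3 [u,v=00]: 0011  = hex 3
  rows 4-7 [u,v=01]: 0000  = hex 0
  rows 8-11 [u,v=10]: 0010  = hex 2
  rows 12-15 [u,v=11]: 0000  = hex 0
Counterexample vector (row 0 .. row 15) = 0011000000100000
Output column grouped in 4s = 0011 0000 0010 0000 = 0x3020
Convert to decimal digit by digit (value = value*16 + digit):
  3 -> 3
  3*16 + 0 = 48
  48*16 + 2 = 770
  770*16 + 0 = 12320
Decimal = 12320

12320


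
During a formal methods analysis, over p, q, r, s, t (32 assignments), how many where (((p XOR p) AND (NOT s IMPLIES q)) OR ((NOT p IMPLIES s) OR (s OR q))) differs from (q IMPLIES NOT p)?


F1 = (((p XOR p) AND (NOT s IMPLIES q)) OR ((NOT p IMPLIES s) OR (s OR q)))
F2 = (q IMPLIES NOT p)
Evaluate both on each of 32 rows (bits = p,q,r,s,t):
  row 0 [00000]: F1=0 F2=1 (differ) -> 1
  row 1 [00001]: F1=0 F2=1 (differ) -> 1
  row 2 [00010]: F1=1 F2=1 -> 0
  row 3 [00011]: F1=1 F2=1 -> 0
  row 4 [00100]: F1=0 F2=1 (differ) -> 1
  row 5 [00101]: F1=0 F2=1 (differ) -> 1
  row 6 [00110]: F1=1 F2=1 -> 0
  row 7 [00111]: F1=1 F2=1 -> 0
  row 8 [01000]: F1=1 F2=1 -> 0
  row 9 [01001]: F1=1 F2=1 -> 0
  row 10 [01010]: F1=1 F2=1 -> 0
  row 11 [01011]: F1=1 F2=1 -> 0
  row 12 [01100]: F1=1 F2=1 -> 0
  row 13 [01101]: F1=1 F2=1 -> 0
  row 14 [01110]: F1=1 F2=1 -> 0
  row 15 [01111]: F1=1 F2=1 -> 0
  row 16 [10000]: F1=1 F2=1 -> 0
  row 17 [10001]: F1=1 F2=1 -> 0
  row 18 [10010]: F1=1 F2=1 -> 0
  row 19 [10011]: F1=1 F2=1 -> 0
  row 20 [10100]: F1=1 F2=1 -> 0
  row 21 [10101]: F1=1 F2=1 -> 0
  row 22 [10110]: F1=1 F2=1 -> 0
  row 23 [10111]: F1=1 F2=1 -> 0
  row 24 [11000]: F1=1 F2=0 (differ) -> 1
  row 25 [11001]: F1=1 F2=0 (differ) -> 1
  row 26 [11010]: F1=1 F2=0 (differ) -> 1
  row 27 [11011]: F1=1 F2=0 (differ) -> 1
  row 28 [11100]: F1=1 F2=0 (differ) -> 1
  row 29 [11101]: F1=1 F2=0 (differ) -> 1
  row 30 [11110]: F1=1 F2=0 (differ) -> 1
  row 31 [11111]: F1=1 F2=0 (differ) -> 1
Full result column, 8 rows per line (p,q fixed per line; r,s,t runs 000..111 left to right):
  rows 0-7 [p,q=00]: 11001100  (ones: 4)
  rows 8-15 [p,q=01]: 00000000  (ones: 0)
  rows 16-23 [p,q=10]: 00000000  (ones: 0)
  rows 24-31 [p,q=11]: 11111111  (ones: 8)
Disagreements = 4+0+0+8 = 12

12


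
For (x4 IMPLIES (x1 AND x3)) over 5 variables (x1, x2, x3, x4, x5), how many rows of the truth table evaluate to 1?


Formula: (x4 IMPLIES (x1 AND x3)) over 5 vars (32 rows)
Evaluate each row (x1, x2, x3, x4, x5 as bits, MSB first):
  row 0 [00000]: (0 IMPLIES (0 AND 0)) -> 1
  row 1 [00001]: (0 IMPLIES (0 AND 0)) -> 1
  row 2 [00010]: (1 IMPLIES (0 AND 0)) -> 0
  row 3 [00011]: (1 IMPLIES (0 AND 0)) -> 0
  row 4 [00100]: (0 IMPLIES (0 AND 1)) -> 1
  row 5 [00101]: (0 IMPLIES (0 AND 1)) -> 1
  row 6 [00110]: (1 IMPLIES (0 AND 1)) -> 0
  row 7 [00111]: (1 IMPLIES (0 AND 1)) -> 0
  row 8 [01000]: (0 IMPLIES (0 AND 0)) -> 1
  row 9 [01001]: (0 IMPLIES (0 AND 0)) -> 1
  row 10 [01010]: (1 IMPLIES (0 AND 0)) -> 0
  row 11 [01011]: (1 IMPLIES (0 AND 0)) -> 0
  row 12 [01100]: (0 IMPLIES (0 AND 1)) -> 1
  row 13 [01101]: (0 IMPLIES (0 AND 1)) -> 1
  row 14 [01110]: (1 IMPLIES (0 AND 1)) -> 0
  row 15 [01111]: (1 IMPLIES (0 AND 1)) -> 0
  row 16 [10000]: (0 IMPLIES (1 AND 0)) -> 1
  row 17 [10001]: (0 IMPLIES (1 AND 0)) -> 1
  row 18 [10010]: (1 IMPLIES (1 AND 0)) -> 0
  row 19 [10011]: (1 IMPLIES (1 AND 0)) -> 0
  row 20 [10100]: (0 IMPLIES (1 AND 1)) -> 1
  row 21 [10101]: (0 IMPLIES (1 AND 1)) -> 1
  row 22 [10110]: (1 IMPLIES (1 AND 1)) -> 1
  row 23 [10111]: (1 IMPLIES (1 AND 1)) -> 1
  row 24 [11000]: (0 IMPLIES (1 AND 0)) -> 1
  row 25 [11001]: (0 IMPLIES (1 AND 0)) -> 1
  row 26 [11010]: (1 IMPLIES (1 AND 0)) -> 0
  row 27 [11011]: (1 IMPLIES (1 AND 0)) -> 0
  row 28 [11100]: (0 IMPLIES (1 AND 1)) -> 1
  row 29 [11101]: (0 IMPLIES (1 AND 1)) -> 1
  row 30 [11110]: (1 IMPLIES (1 AND 1)) -> 1
  row 31 [11111]: (1 IMPLIES (1 AND 1)) -> 1
Full result column, 8 rows per line (x1,x2 fixed per line; x3,x4,x5 runs 000..111 left to right):
  rows 0-7 [x1,x2=00]: 11001100  (ones: 4)
  rows 8-15 [x1,x2=01]: 11001100  (ones: 4)
  rows 16-23 [x1,x2=10]: 11001111  (ones: 6)
  rows 24-31 [x1,x2=11]: 11001111  (ones: 6)
Count of 1-rows = 4+4+6+6 = 20

20


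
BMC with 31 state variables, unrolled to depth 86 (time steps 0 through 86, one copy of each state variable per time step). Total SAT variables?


BMC unrolls to depth k, creating one copy of each state var for steps 0..k.
Step count = 86 + 1 = 87 (steps 0 through 86)
Vars per step = 31
Total = 31 * 87 = 2697

2697


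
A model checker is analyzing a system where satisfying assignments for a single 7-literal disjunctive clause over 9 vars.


Step 1: Total=2^9=512
Step 2: Unsat when all 7 false: 2^2=4
Step 3: Sat=512-4=508

508


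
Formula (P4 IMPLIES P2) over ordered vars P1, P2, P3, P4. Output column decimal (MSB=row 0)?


Formula: (P4 IMPLIES P2) over P1, P2, P3, P4 (16 rows)
Evaluate each row (bits = P1,P2,P3,P4, MSB first):
  row 0 [0000]: (0 IMPLIES 0) -> 1
  row 1 [0001]: (1 IMPLIES 0) -> 0
  row 2 [0010]: (0 IMPLIES 0) -> 1
  row 3 [0011]: (1 IMPLIES 0) -> 0
  row 4 [0100]: (0 IMPLIES 1) -> 1
  row 5 [0101]: (1 IMPLIES 1) -> 1
  row 6 [0110]: (0 IMPLIES 1) -> 1
  row 7 [0111]: (1 IMPLIES 1) -> 1
  row 8 [1000]: (0 IMPLIES 0) -> 1
  row 9 [1001]: (1 IMPLIES 0) -> 0
  row 10 [1010]: (0 IMPLIES 0) -> 1
  row 11 [1011]: (1 IMPLIES 0) -> 0
  row 12 [1100]: (0 IMPLIES 1) -> 1
  row 13 [1101]: (1 IMPLIES 1) -> 1
  row 14 [1110]: (0 IMPLIES 1) -> 1
  row 15 [1111]: (1 IMPLIES 1) -> 1
Full result column, 4 rows per line (P1,P2 fixed per line; P3,P4 runs 00..11 left to right):
  rows 0-3 [P1,P2=00]: 1010  = hex A
  rows 4-7 [P1,P2=01]: 1111  = hex F
  rows 8-11 [P1,P2=10]: 1010  = hex A
  rows 12-15 [P1,P2=11]: 1111  = hex F
Output column (row 0 .. row 15) = 1010111110101111
Output column grouped in 4s = 1010 1111 1010 1111 = 0xAFAF
Convert to decimal digit by digit (value = value*16 + digit):
  A -> 10
  10*16 + 15 (F) = 175
  175*16 + 10 (A) = 2810
  2810*16 + 15 (F) = 44975
Decimal = 44975

44975


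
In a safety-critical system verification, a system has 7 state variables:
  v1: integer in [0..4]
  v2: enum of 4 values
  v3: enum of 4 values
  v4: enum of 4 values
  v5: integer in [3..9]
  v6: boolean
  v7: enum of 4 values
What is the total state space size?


State space = product of domain sizes of all variables.
Domain sizes:
  v1 (integer in [0..4]): 5
  v2 (enum of 4 values): 4
  v3 (enum of 4 values): 4
  v4 (enum of 4 values): 4
  v5 (integer in [3..9]): 7
  v6 (boolean): 2
  v7 (enum of 4 values): 4
Product = 5 * 4 * 4 * 4 * 7 * 2 * 4 = 17920

17920


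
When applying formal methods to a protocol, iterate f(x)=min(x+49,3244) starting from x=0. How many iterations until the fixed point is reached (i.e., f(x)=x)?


Step 1: x=0, cap=3244, increment=49
Step 2: x grows by 49 each step until capped at 3244; fixed point is x=3244
Step 3: iterations = ceil(3244/49) = 67

67


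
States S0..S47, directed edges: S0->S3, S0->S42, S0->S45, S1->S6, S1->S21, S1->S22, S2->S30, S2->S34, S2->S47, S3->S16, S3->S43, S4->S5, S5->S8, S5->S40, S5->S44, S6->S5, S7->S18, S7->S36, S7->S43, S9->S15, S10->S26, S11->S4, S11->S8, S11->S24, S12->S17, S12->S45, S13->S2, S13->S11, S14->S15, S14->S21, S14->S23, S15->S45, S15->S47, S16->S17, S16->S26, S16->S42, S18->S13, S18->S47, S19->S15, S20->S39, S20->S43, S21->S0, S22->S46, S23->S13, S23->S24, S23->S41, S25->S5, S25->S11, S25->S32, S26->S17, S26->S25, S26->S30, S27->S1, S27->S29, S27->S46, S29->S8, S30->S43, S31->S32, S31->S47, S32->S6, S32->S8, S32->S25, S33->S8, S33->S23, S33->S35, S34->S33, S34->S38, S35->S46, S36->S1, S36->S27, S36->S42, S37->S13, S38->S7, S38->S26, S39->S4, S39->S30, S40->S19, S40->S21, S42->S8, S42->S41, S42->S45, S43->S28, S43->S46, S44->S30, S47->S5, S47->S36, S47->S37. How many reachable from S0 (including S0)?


BFS from S0:
  layer 0: {S0}
  layer 1: {S3, S42, S45}
  layer 2: {S8, S16, S41, S43}
  layer 3: {S17, S26, S28, S46}
  layer 4: {S25, S30}
  layer 5: {S5, S11, S32}
  layer 6: {S4, S6, S24, S40, S44}
  layer 7: {S19, S21}
  layer 8: {S15}
  layer 9: {S47}
  layer 10: {S36, S37}
  layer 11: {S1, S13, S27}
  layer 12: {S2, S22, S29}
  layer 13: {S34}
  layer 14: {S33, S38}
  layer 15: {S7, S23, S35}
  layer 16: {S18}
Reachable set: {S0, S1, S2, S3, S4, S5, S6, S7, S8, S11, S13, S15, S16, S17, S18, S19, S21, S22, S23, S24, S25, S26, S27, S28, S29, S30, S32, S33, S34, S35, S36, S37, S38, S40, S41, S42, S43, S44, S45, S46, S47}
Count = 41

41


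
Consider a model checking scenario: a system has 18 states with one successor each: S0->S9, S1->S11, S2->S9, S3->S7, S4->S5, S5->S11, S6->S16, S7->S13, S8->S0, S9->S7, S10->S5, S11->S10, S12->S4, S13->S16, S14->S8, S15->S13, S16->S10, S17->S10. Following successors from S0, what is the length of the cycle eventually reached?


Trace from S0 until a state repeats:
  S0 -> S9 -> S7 -> S13 -> S16 -> S10 -> S5 -> S11 -> S10
S10 first seen at step 5, revisited at step 8.
Cycle length = 8 - 5 = 3

3


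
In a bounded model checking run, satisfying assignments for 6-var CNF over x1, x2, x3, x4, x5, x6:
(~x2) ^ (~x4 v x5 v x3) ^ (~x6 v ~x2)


CNF with 3 clauses over 6 vars (64 assignments).
An assignment satisfies CNF iff every clause has >=1 true literal.
Check each row (bits = x1,x2,x3,x4,x5,x6; clause T/F shown):
  row 0 [000000]: clauses=TTT -> 1
  row 1 [000001]: clauses=TTT -> 1
  row 2 [000010]: clauses=TTT -> 1
  row 3 [000011]: clauses=TTT -> 1
  row 4 [000100]: clauses=TFT -> 0
  (every remaining row is evaluated the same way; all 64 results are listed next)
Full result column, 8 rows per line (x1,x2,x3 fixed per line; x4,x5,x6 runs 000..111 left to right):
  rows 0-7 [x1,x2,x3=000]: 11110011  (ones: 6)
  rows 8-15 [x1,x2,x3=001]: 11111111  (ones: 8)
  rows 16-23 [x1,x2,x3=010]: 00000000  (ones: 0)
  rows 24-31 [x1,x2,x3=011]: 00000000  (ones: 0)
  rows 32-39 [x1,x2,x3=100]: 11110011  (ones: 6)
  rows 40-47 [x1,x2,x3=101]: 11111111  (ones: 8)
  rows 48-55 [x1,x2,x3=110]: 00000000  (ones: 0)
  rows 56-63 [x1,x2,x3=111]: 00000000  (ones: 0)
Satisfying assignments = 6+8+0+0+6+8+0+0 = 28

28


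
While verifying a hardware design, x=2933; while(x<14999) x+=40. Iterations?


Step 1: x goes from 2933 toward 14999 by 40; the body runs while x<14999, so iterations = ceil((bound-start)/step)
Step 2: Distance=12066
Step 3: ceil(12066/40)=302

302


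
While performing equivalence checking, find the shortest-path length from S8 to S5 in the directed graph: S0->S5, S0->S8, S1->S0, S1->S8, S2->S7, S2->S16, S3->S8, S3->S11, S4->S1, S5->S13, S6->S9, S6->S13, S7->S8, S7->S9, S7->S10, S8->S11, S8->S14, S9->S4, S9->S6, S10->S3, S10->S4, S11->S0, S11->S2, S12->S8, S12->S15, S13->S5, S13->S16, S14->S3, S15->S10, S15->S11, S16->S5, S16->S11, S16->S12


BFS layer-by-layer from S8:
  dist 0: {S8}
  dist 1: {S11, S14}
  dist 2: {S0, S2, S3}
  dist 3: {S5, S7, S16}
  -> S5 reached at distance 3
Shortest path length = 3

3


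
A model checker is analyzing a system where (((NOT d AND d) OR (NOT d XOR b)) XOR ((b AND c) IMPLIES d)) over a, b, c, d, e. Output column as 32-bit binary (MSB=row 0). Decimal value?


Formula: (((NOT d AND d) OR (NOT d XOR b)) XOR ((b AND c) IMPLIES d)) over a, b, c, d, e (32 rows)
Evaluate each row (bits = a,b,c,d,e, MSB first):
  row 0 [00000]: (((NOT 0 AND 0) OR (NOT 0 XOR 0)) XOR ((0 AND 0) IMPLIES 0)) -> 0
  row 1 [00001]: (((NOT 0 AND 0) OR (NOT 0 XOR 0)) XOR ((0 AND 0) IMPLIES 0)) -> 0
  row 2 [00010]: (((NOT 1 AND 1) OR (NOT 1 XOR 0)) XOR ((0 AND 0) IMPLIES 1)) -> 1
  row 3 [00011]: (((NOT 1 AND 1) OR (NOT 1 XOR 0)) XOR ((0 AND 0) IMPLIES 1)) -> 1
  row 4 [00100]: (((NOT 0 AND 0) OR (NOT 0 XOR 0)) XOR ((0 AND 1) IMPLIES 0)) -> 0
  row 5 [00101]: (((NOT 0 AND 0) OR (NOT 0 XOR 0)) XOR ((0 AND 1) IMPLIES 0)) -> 0
  row 6 [00110]: (((NOT 1 AND 1) OR (NOT 1 XOR 0)) XOR ((0 AND 1) IMPLIES 1)) -> 1
  row 7 [00111]: (((NOT 1 AND 1) OR (NOT 1 XOR 0)) XOR ((0 AND 1) IMPLIES 1)) -> 1
  row 8 [01000]: (((NOT 0 AND 0) OR (NOT 0 XOR 1)) XOR ((1 AND 0) IMPLIES 0)) -> 1
  row 9 [01001]: (((NOT 0 AND 0) OR (NOT 0 XOR 1)) XOR ((1 AND 0) IMPLIES 0)) -> 1
  row 10 [01010]: (((NOT 1 AND 1) OR (NOT 1 XOR 1)) XOR ((1 AND 0) IMPLIES 1)) -> 0
  row 11 [01011]: (((NOT 1 AND 1) OR (NOT 1 XOR 1)) XOR ((1 AND 0) IMPLIES 1)) -> 0
  row 12 [01100]: (((NOT 0 AND 0) OR (NOT 0 XOR 1)) XOR ((1 AND 1) IMPLIES 0)) -> 0
  row 13 [01101]: (((NOT 0 AND 0) OR (NOT 0 XOR 1)) XOR ((1 AND 1) IMPLIES 0)) -> 0
  row 14 [01110]: (((NOT 1 AND 1) OR (NOT 1 XOR 1)) XOR ((1 AND 1) IMPLIES 1)) -> 0
  row 15 [01111]: (((NOT 1 AND 1) OR (NOT 1 XOR 1)) XOR ((1 AND 1) IMPLIES 1)) -> 0
  row 16 [10000]: (((NOT 0 AND 0) OR (NOT 0 XOR 0)) XOR ((0 AND 0) IMPLIES 0)) -> 0
  row 17 [10001]: (((NOT 0 AND 0) OR (NOT 0 XOR 0)) XOR ((0 AND 0) IMPLIES 0)) -> 0
  row 18 [10010]: (((NOT 1 AND 1) OR (NOT 1 XOR 0)) XOR ((0 AND 0) IMPLIES 1)) -> 1
  row 19 [10011]: (((NOT 1 AND 1) OR (NOT 1 XOR 0)) XOR ((0 AND 0) IMPLIES 1)) -> 1
  row 20 [10100]: (((NOT 0 AND 0) OR (NOT 0 XOR 0)) XOR ((0 AND 1) IMPLIES 0)) -> 0
  row 21 [10101]: (((NOT 0 AND 0) OR (NOT 0 XOR 0)) XOR ((0 AND 1) IMPLIES 0)) -> 0
  row 22 [10110]: (((NOT 1 AND 1) OR (NOT 1 XOR 0)) XOR ((0 AND 1) IMPLIES 1)) -> 1
  row 23 [10111]: (((NOT 1 AND 1) OR (NOT 1 XOR 0)) XOR ((0 AND 1) IMPLIES 1)) -> 1
  row 24 [11000]: (((NOT 0 AND 0) OR (NOT 0 XOR 1)) XOR ((1 AND 0) IMPLIES 0)) -> 1
  row 25 [11001]: (((NOT 0 AND 0) OR (NOT 0 XOR 1)) XOR ((1 AND 0) IMPLIES 0)) -> 1
  row 26 [11010]: (((NOT 1 AND 1) OR (NOT 1 XOR 1)) XOR ((1 AND 0) IMPLIES 1)) -> 0
  row 27 [11011]: (((NOT 1 AND 1) OR (NOT 1 XOR 1)) XOR ((1 AND 0) IMPLIES 1)) -> 0
  row 28 [11100]: (((NOT 0 AND 0) OR (NOT 0 XOR 1)) XOR ((1 AND 1) IMPLIES 0)) -> 0
  row 29 [11101]: (((NOT 0 AND 0) OR (NOT 0 XOR 1)) XOR ((1 AND 1) IMPLIES 0)) -> 0
  row 30 [11110]: (((NOT 1 AND 1) OR (NOT 1 XOR 1)) XOR ((1 AND 1) IMPLIES 1)) -> 0
  row 31 [11111]: (((NOT 1 AND 1) OR (NOT 1 XOR 1)) XOR ((1 AND 1) IMPLIES 1)) -> 0
Full result column, 4 rows per line (a,b,c fixed per line; d,e runs 00..11 left to right):
  rows 0-3 [a,b,c=000]: 0011  = hex 3
  rows 4-7 [a,b,c=001]: 0011  = hex 3
  rows 8-11 [a,b,c=010]: 1100  = hex C
  rows 12-15 [a,b,c=011]: 0000  = hex 0
  rows 16-19 [a,b,c=100]: 0011  = hex 3
  rows 20-23 [a,b,c=101]: 0011  = hex 3
  rows 24-27 [a,b,c=110]: 1100  = hex C
  rows 28-31 [a,b,c=111]: 0000  = hex 0
Output column (row 0 .. row 31) = 00110011110000000011001111000000
Output column grouped in 4s = 0011 0011 1100 0000 0011 0011 1100 0000 = 0x33C033C0
Convert to decimal digit by digit (value = value*16 + digit):
  3 -> 3
  3*16 + 3 = 51
  51*16 + 12 (C) = 828
  828*16 + 0 = 13248
  13248*16 + 3 = 211971
  211971*16 + 3 = 3391539
  3391539*16 + 12 (C) = 54264636
  54264636*16 + 0 = 868234176
Decimal = 868234176

868234176


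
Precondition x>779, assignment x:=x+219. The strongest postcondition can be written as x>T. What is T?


Formula: sp(P, x:=E) = exists old_x. (x = E[old_x/x]) AND P[old_x/x] (old_x is the value of x before the assignment; eliminate old_x by solving x = E[old_x/x] for old_x)
Step 1: Precondition P: x>779, i.e. old_x > 779
Step 2: Assignment gives x = old_x + 219, so old_x = x - 219
Step 3: Substitute into P: x - 219 > 779
Step 4: Simplify: x > 779+219 = 998

998


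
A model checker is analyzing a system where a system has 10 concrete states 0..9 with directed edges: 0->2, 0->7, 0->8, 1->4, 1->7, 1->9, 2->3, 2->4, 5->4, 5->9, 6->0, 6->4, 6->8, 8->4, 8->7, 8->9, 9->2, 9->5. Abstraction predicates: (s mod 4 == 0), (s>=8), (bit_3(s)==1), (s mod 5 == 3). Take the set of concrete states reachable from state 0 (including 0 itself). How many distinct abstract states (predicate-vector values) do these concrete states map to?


BFS from 0:
Concrete reachable: {0, 2, 3, 4, 5, 7, 8, 9}
Abstract via predicates (s mod 4 == 0), (s>=8), (bit_3(s)==1), (s mod 5 == 3):
  (0,0,0,0) <- {2, 5, 7}
  (0,0,0,1) <- {3}
  (0,1,1,0) <- {9}
  (1,0,0,0) <- {0, 4}
  (1,1,1,1) <- {8}
Distinct abstract states = 5

5


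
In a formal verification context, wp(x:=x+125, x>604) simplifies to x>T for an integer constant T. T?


Formula: wp(x:=E, P) = P[E/x] (substitute E for x in postcondition)
Step 1: Postcondition: x>604
Step 2: Substitute x+125 for x: x+125>604
Step 3: Solve for x: x > 604-125 = 479

479


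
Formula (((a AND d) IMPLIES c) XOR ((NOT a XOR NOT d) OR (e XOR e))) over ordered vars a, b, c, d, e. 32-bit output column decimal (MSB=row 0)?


Formula: (((a AND d) IMPLIES c) XOR ((NOT a XOR NOT d) OR (e XOR e))) over a, b, c, d, e (32 rows)
Evaluate each row (bits = a,b,c,d,e, MSB first):
  row 0 [00000]: (((0 AND 0) IMPLIES 0) XOR ((NOT 0 XOR NOT 0) OR (0 XOR 0))) -> 1
  row 1 [00001]: (((0 AND 0) IMPLIES 0) XOR ((NOT 0 XOR NOT 0) OR (1 XOR 1))) -> 1
  row 2 [00010]: (((0 AND 1) IMPLIES 0) XOR ((NOT 0 XOR NOT 1) OR (0 XOR 0))) -> 0
  row 3 [00011]: (((0 AND 1) IMPLIES 0) XOR ((NOT 0 XOR NOT 1) OR (1 XOR 1))) -> 0
  row 4 [00100]: (((0 AND 0) IMPLIES 1) XOR ((NOT 0 XOR NOT 0) OR (0 XOR 0))) -> 1
  row 5 [00101]: (((0 AND 0) IMPLIES 1) XOR ((NOT 0 XOR NOT 0) OR (1 XOR 1))) -> 1
  row 6 [00110]: (((0 AND 1) IMPLIES 1) XOR ((NOT 0 XOR NOT 1) OR (0 XOR 0))) -> 0
  row 7 [00111]: (((0 AND 1) IMPLIES 1) XOR ((NOT 0 XOR NOT 1) OR (1 XOR 1))) -> 0
  row 8 [01000]: (((0 AND 0) IMPLIES 0) XOR ((NOT 0 XOR NOT 0) OR (0 XOR 0))) -> 1
  row 9 [01001]: (((0 AND 0) IMPLIES 0) XOR ((NOT 0 XOR NOT 0) OR (1 XOR 1))) -> 1
  row 10 [01010]: (((0 AND 1) IMPLIES 0) XOR ((NOT 0 XOR NOT 1) OR (0 XOR 0))) -> 0
  row 11 [01011]: (((0 AND 1) IMPLIES 0) XOR ((NOT 0 XOR NOT 1) OR (1 XOR 1))) -> 0
  row 12 [01100]: (((0 AND 0) IMPLIES 1) XOR ((NOT 0 XOR NOT 0) OR (0 XOR 0))) -> 1
  row 13 [01101]: (((0 AND 0) IMPLIES 1) XOR ((NOT 0 XOR NOT 0) OR (1 XOR 1))) -> 1
  row 14 [01110]: (((0 AND 1) IMPLIES 1) XOR ((NOT 0 XOR NOT 1) OR (0 XOR 0))) -> 0
  row 15 [01111]: (((0 AND 1) IMPLIES 1) XOR ((NOT 0 XOR NOT 1) OR (1 XOR 1))) -> 0
  row 16 [10000]: (((1 AND 0) IMPLIES 0) XOR ((NOT 1 XOR NOT 0) OR (0 XOR 0))) -> 0
  row 17 [10001]: (((1 AND 0) IMPLIES 0) XOR ((NOT 1 XOR NOT 0) OR (1 XOR 1))) -> 0
  row 18 [10010]: (((1 AND 1) IMPLIES 0) XOR ((NOT 1 XOR NOT 1) OR (0 XOR 0))) -> 0
  row 19 [10011]: (((1 AND 1) IMPLIES 0) XOR ((NOT 1 XOR NOT 1) OR (1 XOR 1))) -> 0
  row 20 [10100]: (((1 AND 0) IMPLIES 1) XOR ((NOT 1 XOR NOT 0) OR (0 XOR 0))) -> 0
  row 21 [10101]: (((1 AND 0) IMPLIES 1) XOR ((NOT 1 XOR NOT 0) OR (1 XOR 1))) -> 0
  row 22 [10110]: (((1 AND 1) IMPLIES 1) XOR ((NOT 1 XOR NOT 1) OR (0 XOR 0))) -> 1
  row 23 [10111]: (((1 AND 1) IMPLIES 1) XOR ((NOT 1 XOR NOT 1) OR (1 XOR 1))) -> 1
  row 24 [11000]: (((1 AND 0) IMPLIES 0) XOR ((NOT 1 XOR NOT 0) OR (0 XOR 0))) -> 0
  row 25 [11001]: (((1 AND 0) IMPLIES 0) XOR ((NOT 1 XOR NOT 0) OR (1 XOR 1))) -> 0
  row 26 [11010]: (((1 AND 1) IMPLIES 0) XOR ((NOT 1 XOR NOT 1) OR (0 XOR 0))) -> 0
  row 27 [11011]: (((1 AND 1) IMPLIES 0) XOR ((NOT 1 XOR NOT 1) OR (1 XOR 1))) -> 0
  row 28 [11100]: (((1 AND 0) IMPLIES 1) XOR ((NOT 1 XOR NOT 0) OR (0 XOR 0))) -> 0
  row 29 [11101]: (((1 AND 0) IMPLIES 1) XOR ((NOT 1 XOR NOT 0) OR (1 XOR 1))) -> 0
  row 30 [11110]: (((1 AND 1) IMPLIES 1) XOR ((NOT 1 XOR NOT 1) OR (0 XOR 0))) -> 1
  row 31 [11111]: (((1 AND 1) IMPLIES 1) XOR ((NOT 1 XOR NOT 1) OR (1 XOR 1))) -> 1
Full result column, 4 rows per line (a,b,c fixed per line; d,e runs 00..11 left to right):
  rows 0-3 [a,b,c=000]: 1100  = hex C
  rows 4-7 [a,b,c=001]: 1100  = hex C
  rows 8-11 [a,b,c=010]: 1100  = hex C
  rows 12-15 [a,b,c=011]: 1100  = hex C
  rows 16-19 [a,b,c=100]: 0000  = hex 0
  rows 20-23 [a,b,c=101]: 0011  = hex 3
  rows 24-27 [a,b,c=110]: 0000  = hex 0
  rows 28-31 [a,b,c=111]: 0011  = hex 3
Output column (row 0 .. row 31) = 11001100110011000000001100000011
Output column grouped in 4s = 1100 1100 1100 1100 0000 0011 0000 0011 = 0xCCCC0303
Convert to decimal digit by digit (value = value*16 + digit):
  C -> 12
  12*16 + 12 (C) = 204
  204*16 + 12 (C) = 3276
  3276*16 + 12 (C) = 52428
  52428*16 + 0 = 838848
  838848*16 + 3 = 13421571
  13421571*16 + 0 = 214745136
  214745136*16 + 3 = 3435922179
Decimal = 3435922179

3435922179


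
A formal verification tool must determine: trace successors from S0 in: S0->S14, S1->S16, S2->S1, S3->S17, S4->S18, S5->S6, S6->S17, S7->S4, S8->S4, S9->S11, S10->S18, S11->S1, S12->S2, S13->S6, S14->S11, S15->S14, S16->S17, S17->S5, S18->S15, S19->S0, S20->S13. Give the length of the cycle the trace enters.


Trace from S0 until a state repeats:
  S0 -> S14 -> S11 -> S1 -> S16 -> S17 -> S5 -> S6 -> S17
S17 first seen at step 5, revisited at step 8.
Cycle length = 8 - 5 = 3

3


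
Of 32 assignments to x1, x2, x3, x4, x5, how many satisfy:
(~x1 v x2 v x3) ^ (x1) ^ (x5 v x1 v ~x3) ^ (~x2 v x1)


CNF with 4 clauses over 5 vars (32 assignments).
An assignment satisfies CNF iff every clause has >=1 true literal.
Check each row (bits = x1,x2,x3,x4,x5; clause T/F shown):
  row 0 [00000]: clauses=TFTT -> 0
  row 1 [00001]: clauses=TFTT -> 0
  row 2 [00010]: clauses=TFTT -> 0
  row 3 [00011]: clauses=TFTT -> 0
  row 4 [00100]: clauses=TFFT -> 0
  row 5 [00101]: clauses=TFTT -> 0
  row 6 [00110]: clauses=TFFT -> 0
  row 7 [00111]: clauses=TFTT -> 0
  row 8 [01000]: clauses=TFTF -> 0
  row 9 [01001]: clauses=TFTF -> 0
  row 10 [01010]: clauses=TFTF -> 0
  row 11 [01011]: clauses=TFTF -> 0
  row 12 [01100]: clauses=TFFF -> 0
  row 13 [01101]: clauses=TFTF -> 0
  row 14 [01110]: clauses=TFFF -> 0
  row 15 [01111]: clauses=TFTF -> 0
  row 16 [10000]: clauses=FTTT -> 0
  row 17 [10001]: clauses=FTTT -> 0
  row 18 [10010]: clauses=FTTT -> 0
  row 19 [10011]: clauses=FTTT -> 0
  row 20 [10100]: clauses=TTTT -> 1
  row 21 [10101]: clauses=TTTT -> 1
  row 22 [10110]: clauses=TTTT -> 1
  row 23 [10111]: clauses=TTTT -> 1
  row 24 [11000]: clauses=TTTT -> 1
  row 25 [11001]: clauses=TTTT -> 1
  row 26 [11010]: clauses=TTTT -> 1
  row 27 [11011]: clauses=TTTT -> 1
  row 28 [11100]: clauses=TTTT -> 1
  row 29 [11101]: clauses=TTTT -> 1
  row 30 [11110]: clauses=TTTT -> 1
  row 31 [11111]: clauses=TTTT -> 1
Full result column, 8 rows per line (x1,x2 fixed per line; x3,x4,x5 runs 000..111 left to right):
  rows 0-7 [x1,x2=00]: 00000000  (ones: 0)
  rows 8-15 [x1,x2=01]: 00000000  (ones: 0)
  rows 16-23 [x1,x2=10]: 00001111  (ones: 4)
  rows 24-31 [x1,x2=11]: 11111111  (ones: 8)
Satisfying assignments = 0+0+4+8 = 12

12


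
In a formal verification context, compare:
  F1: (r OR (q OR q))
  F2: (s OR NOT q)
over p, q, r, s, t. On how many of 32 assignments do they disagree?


F1 = (r OR (q OR q))
F2 = (s OR NOT q)
Evaluate both on each of 32 rows (bits = p,q,r,s,t):
  row 0 [00000]: F1=0 F2=1 (differ) -> 1
  row 1 [00001]: F1=0 F2=1 (differ) -> 1
  row 2 [00010]: F1=0 F2=1 (differ) -> 1
  row 3 [00011]: F1=0 F2=1 (differ) -> 1
  row 4 [00100]: F1=1 F2=1 -> 0
  row 5 [00101]: F1=1 F2=1 -> 0
  row 6 [00110]: F1=1 F2=1 -> 0
  row 7 [00111]: F1=1 F2=1 -> 0
  row 8 [01000]: F1=1 F2=0 (differ) -> 1
  row 9 [01001]: F1=1 F2=0 (differ) -> 1
  row 10 [01010]: F1=1 F2=1 -> 0
  row 11 [01011]: F1=1 F2=1 -> 0
  row 12 [01100]: F1=1 F2=0 (differ) -> 1
  row 13 [01101]: F1=1 F2=0 (differ) -> 1
  row 14 [01110]: F1=1 F2=1 -> 0
  row 15 [01111]: F1=1 F2=1 -> 0
  row 16 [10000]: F1=0 F2=1 (differ) -> 1
  row 17 [10001]: F1=0 F2=1 (differ) -> 1
  row 18 [10010]: F1=0 F2=1 (differ) -> 1
  row 19 [10011]: F1=0 F2=1 (differ) -> 1
  row 20 [10100]: F1=1 F2=1 -> 0
  row 21 [10101]: F1=1 F2=1 -> 0
  row 22 [10110]: F1=1 F2=1 -> 0
  row 23 [10111]: F1=1 F2=1 -> 0
  row 24 [11000]: F1=1 F2=0 (differ) -> 1
  row 25 [11001]: F1=1 F2=0 (differ) -> 1
  row 26 [11010]: F1=1 F2=1 -> 0
  row 27 [11011]: F1=1 F2=1 -> 0
  row 28 [11100]: F1=1 F2=0 (differ) -> 1
  row 29 [11101]: F1=1 F2=0 (differ) -> 1
  row 30 [11110]: F1=1 F2=1 -> 0
  row 31 [11111]: F1=1 F2=1 -> 0
Full result column, 8 rows per line (p,q fixed per line; r,s,t runs 000..111 left to right):
  rows 0-7 [p,q=00]: 11110000  (ones: 4)
  rows 8-15 [p,q=01]: 11001100  (ones: 4)
  rows 16-23 [p,q=10]: 11110000  (ones: 4)
  rows 24-31 [p,q=11]: 11001100  (ones: 4)
Disagreements = 4+4+4+4 = 16

16


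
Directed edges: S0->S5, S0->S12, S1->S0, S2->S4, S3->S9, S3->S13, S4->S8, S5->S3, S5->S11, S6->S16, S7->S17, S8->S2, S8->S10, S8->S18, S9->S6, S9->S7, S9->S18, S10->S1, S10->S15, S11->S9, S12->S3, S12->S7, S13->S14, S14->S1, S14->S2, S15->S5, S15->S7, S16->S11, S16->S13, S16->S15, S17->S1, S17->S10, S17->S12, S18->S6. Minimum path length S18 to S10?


BFS layer-by-layer from S18:
  dist 0: {S18}
  dist 1: {S6}
  dist 2: {S16}
  dist 3: {S11, S13, S15}
  dist 4: {S5, S7, S9, S14}
  dist 5: {S1, S2, S3, S17}
  dist 6: {S0, S4, S10, S12}
  -> S10 reached at distance 6
Shortest path length = 6

6


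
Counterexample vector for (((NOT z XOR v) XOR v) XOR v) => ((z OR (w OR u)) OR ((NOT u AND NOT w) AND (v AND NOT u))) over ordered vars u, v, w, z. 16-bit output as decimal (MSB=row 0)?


F1 = (((NOT z XOR v) XOR v) XOR v)
F2 = ((z OR (w OR u)) OR ((NOT u AND NOT w) AND (v AND NOT u)))
Counterexample to F1=>F2 is where F1=1 and F2=0.
Evaluate each row (bits = u,v,w,z, MSB first):
  row 0 [0000]: F1=1 F2=0 -> F1&~F2 -> 1
  row 1 [0001]: F1=0 F2=1 -> F1&~F2 -> 0
  row 2 [0010]: F1=1 F2=1 -> F1&~F2 -> 0
  row 3 [0011]: F1=0 F2=1 -> F1&~F2 -> 0
  row 4 [0100]: F1=0 F2=1 -> F1&~F2 -> 0
  row 5 [0101]: F1=1 F2=1 -> F1&~F2 -> 0
  row 6 [0110]: F1=0 F2=1 -> F1&~F2 -> 0
  row 7 [0111]: F1=1 F2=1 -> F1&~F2 -> 0
  row 8 [1000]: F1=1 F2=1 -> F1&~F2 -> 0
  row 9 [1001]: F1=0 F2=1 -> F1&~F2 -> 0
  row 10 [1010]: F1=1 F2=1 -> F1&~F2 -> 0
  row 11 [1011]: F1=0 F2=1 -> F1&~F2 -> 0
  row 12 [1100]: F1=0 F2=1 -> F1&~F2 -> 0
  row 13 [1101]: F1=1 F2=1 -> F1&~F2 -> 0
  row 14 [1110]: F1=0 F2=1 -> F1&~F2 -> 0
  row 15 [1111]: F1=1 F2=1 -> F1&~F2 -> 0
Full result column, 4 rows per line (u,v fixed per line; w,z runs 00..11 left to right):
  rows 0-3 [u,v=00]: 1000  = hex 8
  rows 4-7 [u,v=01]: 0000  = hex 0
  rows 8-11 [u,v=10]: 0000  = hex 0
  rows 12-15 [u,v=11]: 0000  = hex 0
Counterexample vector (row 0 .. row 15) = 1000000000000000
Output column grouped in 4s = 1000 0000 0000 0000 = 0x8000
Convert to decimal digit by digit (value = value*16 + digit):
  8 -> 8
  8*16 + 0 = 128
  128*16 + 0 = 2048
  2048*16 + 0 = 32768
Decimal = 32768

32768


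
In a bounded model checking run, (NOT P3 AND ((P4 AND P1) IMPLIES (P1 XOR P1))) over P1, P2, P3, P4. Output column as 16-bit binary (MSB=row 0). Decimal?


Formula: (NOT P3 AND ((P4 AND P1) IMPLIES (P1 XOR P1))) over P1, P2, P3, P4 (16 rows)
Evaluate each row (bits = P1,P2,P3,P4, MSB first):
  row 0 [0000]: (NOT 0 AND ((0 AND 0) IMPLIES (0 XOR 0))) -> 1
  row 1 [0001]: (NOT 0 AND ((1 AND 0) IMPLIES (0 XOR 0))) -> 1
  row 2 [0010]: (NOT 1 AND ((0 AND 0) IMPLIES (0 XOR 0))) -> 0
  row 3 [0011]: (NOT 1 AND ((1 AND 0) IMPLIES (0 XOR 0))) -> 0
  row 4 [0100]: (NOT 0 AND ((0 AND 0) IMPLIES (0 XOR 0))) -> 1
  row 5 [0101]: (NOT 0 AND ((1 AND 0) IMPLIES (0 XOR 0))) -> 1
  row 6 [0110]: (NOT 1 AND ((0 AND 0) IMPLIES (0 XOR 0))) -> 0
  row 7 [0111]: (NOT 1 AND ((1 AND 0) IMPLIES (0 XOR 0))) -> 0
  row 8 [1000]: (NOT 0 AND ((0 AND 1) IMPLIES (1 XOR 1))) -> 1
  row 9 [1001]: (NOT 0 AND ((1 AND 1) IMPLIES (1 XOR 1))) -> 0
  row 10 [1010]: (NOT 1 AND ((0 AND 1) IMPLIES (1 XOR 1))) -> 0
  row 11 [1011]: (NOT 1 AND ((1 AND 1) IMPLIES (1 XOR 1))) -> 0
  row 12 [1100]: (NOT 0 AND ((0 AND 1) IMPLIES (1 XOR 1))) -> 1
  row 13 [1101]: (NOT 0 AND ((1 AND 1) IMPLIES (1 XOR 1))) -> 0
  row 14 [1110]: (NOT 1 AND ((0 AND 1) IMPLIES (1 XOR 1))) -> 0
  row 15 [1111]: (NOT 1 AND ((1 AND 1) IMPLIES (1 XOR 1))) -> 0
Full result column, 4 rows per line (P1,P2 fixed per line; P3,P4 runs 00..11 left to right):
  rows 0-3 [P1,P2=00]: 1100  = hex C
  rows 4-7 [P1,P2=01]: 1100  = hex C
  rows 8-11 [P1,P2=10]: 1000  = hex 8
  rows 12-15 [P1,P2=11]: 1000  = hex 8
Output column (row 0 .. row 15) = 1100110010001000
Output column grouped in 4s = 1100 1100 1000 1000 = 0xCC88
Convert to decimal digit by digit (value = value*16 + digit):
  C -> 12
  12*16 + 12 (C) = 204
  204*16 + 8 = 3272
  3272*16 + 8 = 52360
Decimal = 52360

52360


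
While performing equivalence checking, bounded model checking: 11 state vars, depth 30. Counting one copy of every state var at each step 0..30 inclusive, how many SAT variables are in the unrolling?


BMC unrolls to depth k, creating one copy of each state var for steps 0..k.
Step count = 30 + 1 = 31 (steps 0 through 30)
Vars per step = 11
Total = 11 * 31 = 341

341


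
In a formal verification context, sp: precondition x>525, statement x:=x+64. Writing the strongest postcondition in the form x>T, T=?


Formula: sp(P, x:=E) = exists old_x. (x = E[old_x/x]) AND P[old_x/x] (old_x is the value of x before the assignment; eliminate old_x by solving x = E[old_x/x] for old_x)
Step 1: Precondition P: x>525, i.e. old_x > 525
Step 2: Assignment gives x = old_x + 64, so old_x = x - 64
Step 3: Substitute into P: x - 64 > 525
Step 4: Simplify: x > 525+64 = 589

589


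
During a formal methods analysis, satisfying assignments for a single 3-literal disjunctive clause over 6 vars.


Step 1: Total=2^6=64
Step 2: Unsat when all 3 false: 2^3=8
Step 3: Sat=64-8=56

56


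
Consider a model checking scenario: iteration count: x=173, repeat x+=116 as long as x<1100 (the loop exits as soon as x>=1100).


Step 1: x goes from 173 toward 1100 by 116; the body runs while x<1100, so iterations = ceil((bound-start)/step)
Step 2: Distance=927
Step 3: ceil(927/116)=8

8


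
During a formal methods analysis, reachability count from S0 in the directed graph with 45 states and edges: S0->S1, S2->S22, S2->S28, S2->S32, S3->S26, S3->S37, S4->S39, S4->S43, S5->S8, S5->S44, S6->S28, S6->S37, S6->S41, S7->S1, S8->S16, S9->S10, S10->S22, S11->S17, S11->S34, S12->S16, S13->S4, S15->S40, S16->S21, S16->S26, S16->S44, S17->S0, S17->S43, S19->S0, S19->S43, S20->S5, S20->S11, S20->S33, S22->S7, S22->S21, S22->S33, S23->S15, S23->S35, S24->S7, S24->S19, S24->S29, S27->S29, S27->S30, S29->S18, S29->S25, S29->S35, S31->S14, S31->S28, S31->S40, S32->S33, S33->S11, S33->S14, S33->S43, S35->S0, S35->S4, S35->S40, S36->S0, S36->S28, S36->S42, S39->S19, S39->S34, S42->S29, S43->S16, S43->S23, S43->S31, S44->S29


BFS from S0:
  layer 0: {S0}
  layer 1: {S1}
Reachable set: {S0, S1}
Count = 2

2


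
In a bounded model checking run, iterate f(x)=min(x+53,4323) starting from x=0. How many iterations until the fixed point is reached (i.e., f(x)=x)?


Step 1: x=0, cap=4323, increment=53
Step 2: x grows by 53 each step until capped at 4323; fixed point is x=4323
Step 3: iterations = ceil(4323/53) = 82

82


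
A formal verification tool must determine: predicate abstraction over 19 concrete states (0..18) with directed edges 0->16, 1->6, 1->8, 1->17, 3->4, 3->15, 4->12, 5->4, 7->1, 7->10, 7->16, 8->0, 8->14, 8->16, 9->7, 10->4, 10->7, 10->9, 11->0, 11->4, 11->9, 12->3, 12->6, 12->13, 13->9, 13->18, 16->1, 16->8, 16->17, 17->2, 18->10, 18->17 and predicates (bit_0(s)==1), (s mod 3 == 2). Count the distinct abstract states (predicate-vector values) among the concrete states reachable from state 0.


BFS from 0:
Concrete reachable: {0, 1, 2, 6, 8, 14, 16, 17}
Abstract via predicates (bit_0(s)==1), (s mod 3 == 2):
  (0,0) <- {0, 6, 16}
  (0,1) <- {2, 8, 14}
  (1,0) <- {1}
  (1,1) <- {17}
Distinct abstract states = 4

4


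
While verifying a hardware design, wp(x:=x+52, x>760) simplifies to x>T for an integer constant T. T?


Formula: wp(x:=E, P) = P[E/x] (substitute E for x in postcondition)
Step 1: Postcondition: x>760
Step 2: Substitute x+52 for x: x+52>760
Step 3: Solve for x: x > 760-52 = 708

708


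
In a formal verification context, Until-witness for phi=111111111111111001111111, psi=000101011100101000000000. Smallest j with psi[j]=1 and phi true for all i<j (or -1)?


(phi U psi) at 0: need smallest j with psi[j]=1 and phi[i]=1 for all i in [0,j).
Scan from step 0:
  step 0: phi=1, psi=0 -> continue
  step 1: phi=1, psi=0 -> continue
  step 2: phi=1, psi=0 -> continue
  step 3: psi=1 and phi held for [0,3) -> witness found
Witness step = 3

3


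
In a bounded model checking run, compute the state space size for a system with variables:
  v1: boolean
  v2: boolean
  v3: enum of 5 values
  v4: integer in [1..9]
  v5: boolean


State space = product of domain sizes of all variables.
Domain sizes:
  v1 (boolean): 2
  v2 (boolean): 2
  v3 (enum of 5 values): 5
  v4 (integer in [1..9]): 9
  v5 (boolean): 2
Product = 2 * 2 * 5 * 9 * 2 = 360

360


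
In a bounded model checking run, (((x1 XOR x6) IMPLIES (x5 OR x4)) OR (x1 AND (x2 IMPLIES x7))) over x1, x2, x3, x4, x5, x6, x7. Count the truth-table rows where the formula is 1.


Formula: (((x1 XOR x6) IMPLIES (x5 OR x4)) OR (x1 AND (x2 IMPLIES x7))) over 7 vars (128 rows)
Evaluate each row (x1, x2, x3, x4, x5, x6, x7 as bits, MSB first):
  row 0 [0000000]: (((0 XOR 0) IMPLIES (0 OR 0)) OR (0 AND (0 IMPLIES 0))) -> 1
  row 1 [0000001]: (((0 XOR 0) IMPLIES (0 OR 0)) OR (0 AND (0 IMPLIES 1))) -> 1
  row 2 [0000010]: (((0 XOR 1) IMPLIES (0 OR 0)) OR (0 AND (0 IMPLIES 0))) -> 0
  row 3 [0000011]: (((0 XOR 1) IMPLIES (0 OR 0)) OR (0 AND (0 IMPLIES 1))) -> 0
  row 4 [0000100]: (((0 XOR 0) IMPLIES (1 OR 0)) OR (0 AND (0 IMPLIES 0))) -> 1
  (every remaining row is evaluated the same way; all 128 results are listed next)
Full result column, 8 rows per line (x1,x2,x3,x4 fixed per line; x5,x6,x7 runs 000..111 left to right):
  rows 0-7 [x1,x2,x3,x4=0000]: 11001111  (ones: 6)
  rows 8-15 [x1,x2,x3,x4=0001]: 11111111  (ones: 8)
  rows 16-23 [x1,x2,x3,x4=0010]: 11001111  (ones: 6)
  rows 24-31 [x1,x2,x3,x4=0011]: 11111111  (ones: 8)
  rows 32-39 [x1,x2,x3,x4=0100]: 11001111  (ones: 6)
  rows 40-47 [x1,x2,x3,x4=0101]: 11111111  (ones: 8)
  rows 48-55 [x1,x2,x3,x4=0110]: 11001111  (ones: 6)
  rows 56-63 [x1,x2,x3,x4=0111]: 11111111  (ones: 8)
  rows 64-71 [x1,x2,x3,x4=1000]: 11111111  (ones: 8)
  rows 72-79 [x1,x2,x3,x4=1001]: 11111111  (ones: 8)
  rows 80-87 [x1,x2,x3,x4=1010]: 11111111  (ones: 8)
  rows 88-95 [x1,x2,x3,x4=1011]: 11111111  (ones: 8)
  rows 96-103 [x1,x2,x3,x4=1100]: 01111111  (ones: 7)
  rows 104-111 [x1,x2,x3,x4=1101]: 11111111  (ones: 8)
  rows 112-119 [x1,x2,x3,x4=1110]: 01111111  (ones: 7)
  rows 120-127 [x1,x2,x3,x4=1111]: 11111111  (ones: 8)
Count of 1-rows = 6+8+6+8+6+8+6+8+8+8+8+8+7+8+7+8 = 118

118


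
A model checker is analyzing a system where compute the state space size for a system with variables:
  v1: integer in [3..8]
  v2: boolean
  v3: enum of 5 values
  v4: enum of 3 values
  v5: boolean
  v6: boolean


State space = product of domain sizes of all variables.
Domain sizes:
  v1 (integer in [3..8]): 6
  v2 (boolean): 2
  v3 (enum of 5 values): 5
  v4 (enum of 3 values): 3
  v5 (boolean): 2
  v6 (boolean): 2
Product = 6 * 2 * 5 * 3 * 2 * 2 = 720

720


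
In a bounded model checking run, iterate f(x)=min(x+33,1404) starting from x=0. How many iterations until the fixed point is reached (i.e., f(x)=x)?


Step 1: x=0, cap=1404, increment=33
Step 2: x grows by 33 each step until capped at 1404; fixed point is x=1404
Step 3: iterations = ceil(1404/33) = 43

43


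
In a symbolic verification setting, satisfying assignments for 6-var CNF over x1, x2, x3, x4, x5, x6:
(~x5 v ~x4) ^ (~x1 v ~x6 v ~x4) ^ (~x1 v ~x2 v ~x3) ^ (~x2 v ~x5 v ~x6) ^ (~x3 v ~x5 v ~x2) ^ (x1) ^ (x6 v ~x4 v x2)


CNF with 7 clauses over 6 vars (64 assignments).
An assignment satisfies CNF iff every clause has >=1 true literal.
Check each row (bits = x1,x2,x3,x4,x5,x6; clause T/F shown):
  row 0 [000000]: clauses=TTTTTFT -> 0
  row 1 [000001]: clauses=TTTTTFT -> 0
  row 2 [000010]: clauses=TTTTTFT -> 0
  row 3 [000011]: clauses=TTTTTFT -> 0
  row 4 [000100]: clauses=TTTTTFF -> 0
  (every remaining row is evaluated the same way; all 64 results are listed next)
Full result column, 8 rows per line (x1,x2,x3 fixed per line; x4,x5,x6 runs 000..111 left to right):
  rows 0-7 [x1,x2,x3=000]: 00000000  (ones: 0)
  rows 8-15 [x1,x2,x3=001]: 00000000  (ones: 0)
  rows 16-23 [x1,x2,x3=010]: 00000000  (ones: 0)
  rows 24-31 [x1,x2,x3=011]: 00000000  (ones: 0)
  rows 32-39 [x1,x2,x3=100]: 11110000  (ones: 4)
  rows 40-47 [x1,x2,x3=101]: 11110000  (ones: 4)
  rows 48-55 [x1,x2,x3=110]: 11101000  (ones: 4)
  rows 56-63 [x1,x2,x3=111]: 00000000  (ones: 0)
Satisfying assignments = 0+0+0+0+4+4+4+0 = 12

12


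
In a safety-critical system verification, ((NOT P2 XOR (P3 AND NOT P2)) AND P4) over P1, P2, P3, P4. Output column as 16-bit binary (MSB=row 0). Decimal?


Formula: ((NOT P2 XOR (P3 AND NOT P2)) AND P4) over P1, P2, P3, P4 (16 rows)
Evaluate each row (bits = P1,P2,P3,P4, MSB first):
  row 0 [0000]: ((NOT 0 XOR (0 AND NOT 0)) AND 0) -> 0
  row 1 [0001]: ((NOT 0 XOR (0 AND NOT 0)) AND 1) -> 1
  row 2 [0010]: ((NOT 0 XOR (1 AND NOT 0)) AND 0) -> 0
  row 3 [0011]: ((NOT 0 XOR (1 AND NOT 0)) AND 1) -> 0
  row 4 [0100]: ((NOT 1 XOR (0 AND NOT 1)) AND 0) -> 0
  row 5 [0101]: ((NOT 1 XOR (0 AND NOT 1)) AND 1) -> 0
  row 6 [0110]: ((NOT 1 XOR (1 AND NOT 1)) AND 0) -> 0
  row 7 [0111]: ((NOT 1 XOR (1 AND NOT 1)) AND 1) -> 0
  row 8 [1000]: ((NOT 0 XOR (0 AND NOT 0)) AND 0) -> 0
  row 9 [1001]: ((NOT 0 XOR (0 AND NOT 0)) AND 1) -> 1
  row 10 [1010]: ((NOT 0 XOR (1 AND NOT 0)) AND 0) -> 0
  row 11 [1011]: ((NOT 0 XOR (1 AND NOT 0)) AND 1) -> 0
  row 12 [1100]: ((NOT 1 XOR (0 AND NOT 1)) AND 0) -> 0
  row 13 [1101]: ((NOT 1 XOR (0 AND NOT 1)) AND 1) -> 0
  row 14 [1110]: ((NOT 1 XOR (1 AND NOT 1)) AND 0) -> 0
  row 15 [1111]: ((NOT 1 XOR (1 AND NOT 1)) AND 1) -> 0
Full result column, 4 rows per line (P1,P2 fixed per line; P3,P4 runs 00..11 left to right):
  rows 0-3 [P1,P2=00]: 0100  = hex 4
  rows 4-7 [P1,P2=01]: 0000  = hex 0
  rows 8-11 [P1,P2=10]: 0100  = hex 4
  rows 12-15 [P1,P2=11]: 0000  = hex 0
Output column (row 0 .. row 15) = 0100000001000000
Output column grouped in 4s = 0100 0000 0100 0000 = 0x4040
Convert to decimal digit by digit (value = value*16 + digit):
  4 -> 4
  4*16 + 0 = 64
  64*16 + 4 = 1028
  1028*16 + 0 = 16448
Decimal = 16448

16448
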